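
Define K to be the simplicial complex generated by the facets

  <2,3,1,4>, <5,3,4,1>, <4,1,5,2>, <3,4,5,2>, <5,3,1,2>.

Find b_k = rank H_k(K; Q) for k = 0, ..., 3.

b_0 = 1, b_1 = 0, b_2 = 0, b_3 = 1.

Take the total order 1 < 2 < 3 < 4 < 5 on the vertex set. Then K (dimension 3) consists of the simplices:

  0-simplices (5): [1], [2], [3], [4], [5]
  1-simplices (10): [1,2], [1,3], [1,4], [1,5], [2,3], [2,4], [2,5], [3,4], [3,5], [4,5]
  2-simplices (10): [1,2,3], [1,2,4], [1,2,5], [1,3,4], [1,3,5], [1,4,5], [2,3,4], [2,3,5], [2,4,5], [3,4,5]
  3-simplices (5): [1,2,3,4], [1,2,3,5], [1,2,4,5], [1,3,4,5], [2,3,4,5]

giving chain groups C_0 ≅ Z^5, C_1 ≅ Z^10, C_2 ≅ Z^10, C_3 ≅ Z^5.

Boundary ∂_1: C_1 → C_0 is given by ∂[p,q] = [q] − [p].
The resulting 5×10 matrix has rank 4, and its Smith normal form has invariant factors (1,1,1,1).

∂_2: C_2 → C_1 acts by ∂[p,q,r] = [q,r] − [p,r] + [p,q]. For instance
  ∂[1,2,5] = [2,5] − [1,5] + [1,2],
  ∂[2,3,5] = [3,5] − [2,5] + [2,3].
The resulting 10×10 matrix has rank 6, and its Smith normal form has invariant factors (1,1,1,1,1,1).

Boundary ∂_3: C_3 → C_2 sends each 3-simplex σ to the alternating sum Σ_i (−1)^i (σ with its i-th vertex removed). For instance
  ∂[1,2,4,5] = [2,4,5] − [1,4,5] + [1,2,5] − [1,2,4],
  ∂[1,3,4,5] = [3,4,5] − [1,4,5] + [1,3,5] − [1,3,4].
The resulting 10×5 matrix has rank 4, and its Smith normal form has invariant factors (1,1,1,1).

From H_k ≅ ker(∂_k) / im(∂_{k+1}) we obtain:

  H_0: rank C_0 − rank ∂_1 = 5 − 4 = 1, and the invariant factors of ∂_1 are all 1, so H_0 ≅ Z.
  H_1: rank ker ∂_1 − rank ∂_2 = (10 − 4) − 6 = 0, and the invariant factors of ∂_2 are all 1, so H_1 ≅ 0.
  H_2: rank ker ∂_2 − rank ∂_3 = (10 − 6) − 4 = 0, and the invariant factors of ∂_3 are all 1, so H_2 ≅ 0.
  H_3: rank ker ∂_3 − rank ∂_4 = (5 − 4) − 0 = 1, and there is no ∂_4, so H_3 ≅ Z.

As a check, the Euler characteristic is 5 − 10 + 10 − 5 = 0, which agrees with 1 − 0 + 0 − 1 = 0.

Hence the Betti numbers are b_0 = 1, b_1 = 0, b_2 = 0, b_3 = 1.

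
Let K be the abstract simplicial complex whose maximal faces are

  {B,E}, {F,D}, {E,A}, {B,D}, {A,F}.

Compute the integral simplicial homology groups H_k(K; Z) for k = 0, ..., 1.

Order the vertices as A < B < D < E < F. Listing each simplex with vertices in this order, K has dimension 1 with simplices:

  0-simplices (5): A, B, D, E, F
  1-simplices (5): AE, AF, BD, BE, DF

Hence C_0 ≅ Z^5, C_1 ≅ Z^5.

Boundary ∂_1: C_1 → C_0 maps an edge to its endpoints' difference, ∂[p,q] = q − p.
This gives a 5×5 integer matrix of rank 4; reducing to Smith normal form yields diagonal entries (1,1,1,1).

From H_k ≅ ker(∂_k) / im(∂_{k+1}) we obtain:

  H_0: rank C_0 − rank ∂_1 = 5 − 4 = 1, and the invariant factors of ∂_1 are all 1, so H_0 = Z.
  H_1: rank ker ∂_1 − rank ∂_2 = (5 − 4) − 0 = 1, and there is no ∂_2, so H_1 = Z.

As a check, the Euler characteristic is 5 − 5 = 0, which agrees with 1 − 1 = 0.
(K is a triangulation of the circle S^1.)

H_0 = Z,  H_1 = Z.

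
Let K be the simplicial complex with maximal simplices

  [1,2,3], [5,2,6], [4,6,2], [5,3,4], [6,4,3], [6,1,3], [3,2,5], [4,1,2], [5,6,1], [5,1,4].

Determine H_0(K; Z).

K has 6 vertices, 15 edges, 10 triangles.
rank ∂_0 = 0, rank ∂_1 = 5 ⇒ b_0 = 6 − 0 − 5 = 1; all invariant factors of ∂_1 are 1 so no torsion. So H_0 ≅ Z.

H_0 ≅ Z.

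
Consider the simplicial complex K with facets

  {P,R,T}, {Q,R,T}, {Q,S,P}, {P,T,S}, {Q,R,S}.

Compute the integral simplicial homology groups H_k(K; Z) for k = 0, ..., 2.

We work with the vertex ordering P < Q < R < S < T. The simplices of K, each written with vertices in increasing order, are:

  0-simplices (5): P, Q, R, S, T
  1-simplices (10): PQ, PR, PS, PT, QR, QS, QT, RS, RT, ST
  2-simplices (5): PQS, PRT, PST, QRS, QRT

Hence C_0 ≅ Z^5, C_1 ≅ Z^10, C_2 ≅ Z^5.

∂_1: C_1 → C_0 sends each edge [p,q] (with p < q) to q − p.
The 5×10 boundary matrix has rank 4 and Smith normal form diag(1,1,1,1).

Boundary ∂_2: C_2 → C_1 sends each 2-simplex [p,q,r] to [q,r] − [p,r] + [p,q]. For instance
  ∂PQS = QS − PS + PQ,
  ∂PRT = RT − PT + PR.
As a 10×5 matrix over Z this has rank 5, with invariant factors (1,1,1,1,1).

From H_k ≅ ker(∂_k) / im(∂_{k+1}) we obtain:

  H_0: rank C_0 − rank ∂_1 = 5 − 4 = 1, and the invariant factors of ∂_1 are all 1, so H_0 ≅ Z.
  H_1: rank ker ∂_1 − rank ∂_2 = (10 − 4) − 5 = 1, and the invariant factors of ∂_2 are all 1, so H_1 ≅ Z.
  H_2: rank ker ∂_2 − rank ∂_3 = (5 − 5) − 0 = 0, and there is no ∂_3, so H_2 ≅ 0.

As a check, the Euler characteristic is 5 − 10 + 5 = 0, which agrees with 1 − 1 + 0 = 0.

H_0 ≅ Z,  H_1 ≅ Z,  H_2 = 0.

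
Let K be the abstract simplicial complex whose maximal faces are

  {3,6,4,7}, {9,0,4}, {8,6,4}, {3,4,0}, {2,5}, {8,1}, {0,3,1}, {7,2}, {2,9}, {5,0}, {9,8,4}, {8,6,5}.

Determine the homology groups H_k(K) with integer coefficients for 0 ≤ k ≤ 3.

H_0 ≅ Z,  H_1 ≅ Z^4,  H_2 = 0,  H_3 = 0.

Order the vertices as 0 < 1 < 2 < 3 < 4 < 5 < 6 < 7 < 8 < 9. Listing each simplex with vertices in this order, K has dimension 3 with simplices:

  0-simplices (10): [0], [1], [2], [3], [4], [5], [6], [7], [8], [9]
  1-simplices (22): [0,1], [0,3], [0,4], [0,5], [0,9], [1,3], [1,8], [2,5], [2,7], [2,9], [3,4], [3,6], [3,7], [4,6], [4,7], [4,8], [4,9], [5,6], [5,8], [6,7], [6,8], [8,9]
  2-simplices (10): [0,1,3], [0,3,4], [0,4,9], [3,4,6], [3,4,7], [3,6,7], [4,6,7], [4,6,8], [4,8,9], [5,6,8]
  3-simplices (1): [3,4,6,7]

Hence C_0 ≅ Z^10, C_1 ≅ Z^22, C_2 ≅ Z^10, C_3 ≅ Z^1.

The boundary map ∂_1: C_1 → C_0 sends each edge [p,q] (with p < q) to q − p. For instance
  ∂[1,8] = [8] − [1].
As a 10×22 matrix over Z this has rank 9, with invariant factors (1,1,1,1,1,1,1,1,1).

The boundary map ∂_2: C_2 → C_1 maps a triangle to the signed sum of its edges. For instance
  ∂[0,1,3] = [1,3] − [0,3] + [0,1],
  ∂[4,6,7] = [6,7] − [4,7] + [4,6].
The 22×10 boundary matrix has rank 9 and Smith normal form diag(1,1,1,1,1,1,1,1,1).

∂_3: C_3 → C_2 sends each 3-simplex σ to the alternating sum Σ_i (−1)^i (σ with its i-th vertex removed). For instance
  ∂[3,4,6,7] = [4,6,7] − [3,6,7] + [3,4,7] − [3,4,6].
The resulting 10×1 matrix has rank 1, and its Smith normal form has invariant factors (1).

From H_k ≅ ker(∂_k) / im(∂_{k+1}) we obtain:

  H_0: rank C_0 − rank ∂_1 = 10 − 9 = 1, and the invariant factors of ∂_1 are all 1, so H_0 ≅ Z.
  H_1: rank ker ∂_1 − rank ∂_2 = (22 − 9) − 9 = 4, and the invariant factors of ∂_2 are all 1, so H_1 ≅ Z^4.
  H_2: rank ker ∂_2 − rank ∂_3 = (10 − 9) − 1 = 0, and the invariant factors of ∂_3 are all 1, so H_2 ≅ 0.
  H_3: rank ker ∂_3 − rank ∂_4 = (1 − 1) − 0 = 0, and there is no ∂_4, so H_3 ≅ 0.

As a check, the Euler characteristic is 10 − 22 + 10 − 1 = -3, which agrees with 1 − 4 + 0 − 0 = -3.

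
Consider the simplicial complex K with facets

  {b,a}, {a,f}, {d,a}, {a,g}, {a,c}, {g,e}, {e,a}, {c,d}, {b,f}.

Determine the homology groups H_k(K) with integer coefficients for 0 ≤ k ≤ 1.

H_0 = Z,  H_1 = Z^3.

We work with the vertex ordering a < b < c < d < e < f < g. The simplices of K, each written with vertices in increasing order, are:

  0-simplices (7): a, b, c, d, e, f, g
  1-simplices (9): ab, ac, ad, ae, af, ag, bf, cd, eg

so the chain groups are C_0 ≅ Z^7, C_1 ≅ Z^9.

∂_1: C_1 → C_0 is given by ∂[p,q] = [q] − [p]. For instance
  ∂ad = d − a.
The 7×9 boundary matrix has rank 6 and Smith normal form diag(1,1,1,1,1,1).

Now H_k = ker ∂_k / im ∂_{k+1}, so:

  H_0: rank C_0 − rank ∂_1 = 7 − 6 = 1, and the invariant factors of ∂_1 are all 1, so H_0 = Z.
  H_1: rank ker ∂_1 − rank ∂_2 = (9 − 6) − 0 = 3, and there is no ∂_2, so H_1 = Z^3.

As a check, the Euler characteristic is 7 − 9 = -2, which agrees with 1 − 3 = -2.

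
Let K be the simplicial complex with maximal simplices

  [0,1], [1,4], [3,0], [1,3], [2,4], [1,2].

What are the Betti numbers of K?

K has 5 vertices, 6 edges.
rank ∂_0 = 0, rank ∂_1 = 4 ⇒ b_0 = 5 − 0 − 4 = 1; all invariant factors of ∂_1 are 1 so no torsion. So H_0 ≅ Z.
rank ∂_1 = 4, rank ∂_2 = 0 ⇒ b_1 = 6 − 4 − 0 = 2. So H_1 ≅ Z^2.

b_0 = 1, b_1 = 2.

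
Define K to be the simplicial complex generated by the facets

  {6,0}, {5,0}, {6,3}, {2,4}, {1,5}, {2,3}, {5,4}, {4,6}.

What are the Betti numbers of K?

b_0 = 1, b_1 = 2.

Order the vertices as 0 < 1 < 2 < 3 < 4 < 5 < 6. Listing each simplex with vertices in this order, K has dimension 1 with simplices:

  0-simplices (7): [0], [1], [2], [3], [4], [5], [6]
  1-simplices (8): [0,5], [0,6], [1,5], [2,3], [2,4], [3,6], [4,5], [4,6]

Hence C_0 ≅ Z^7, C_1 ≅ Z^8.

∂_1: C_1 → C_0 sends each edge [p,q] (with p < q) to q − p.
As a 7×8 matrix over Z this has rank 6, with invariant factors (1,1,1,1,1,1).

Now H_k = ker ∂_k / im ∂_{k+1}, so:

  H_0: rank C_0 − rank ∂_1 = 7 − 6 = 1, and the invariant factors of ∂_1 are all 1, so H_0 ≅ Z.
  H_1: rank ker ∂_1 − rank ∂_2 = (8 − 6) − 0 = 2, and there is no ∂_2, so H_1 ≅ Z^2.

Hence the Betti numbers are b_0 = 1, b_1 = 2.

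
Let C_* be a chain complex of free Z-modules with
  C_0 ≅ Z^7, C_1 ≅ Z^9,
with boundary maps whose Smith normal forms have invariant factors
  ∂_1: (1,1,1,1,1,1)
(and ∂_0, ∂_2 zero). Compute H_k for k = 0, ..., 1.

H_0: b_0 = 7 − 0 − 6 = 1; torsion from ∂_1 factors > 1: none. So H_0 ≅ Z.
H_1: b_1 = 9 − 6 − 0 = 3; torsion from ∂_2 factors > 1: none. So H_1 ≅ Z^3.

H_0 ≅ Z,  H_1 ≅ Z^3.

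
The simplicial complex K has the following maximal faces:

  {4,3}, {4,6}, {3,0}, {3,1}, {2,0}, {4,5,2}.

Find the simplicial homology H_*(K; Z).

H_0 ≅ Z,  H_1 ≅ Z,  H_2 = 0.

Fix the vertex order 0 < 1 < 2 < 3 < 4 < 5 < 6 and write every simplex with vertices in increasing order. Then dim K = 2 and the simplices of K are:

  0-simplices (7): [0], [1], [2], [3], [4], [5], [6]
  1-simplices (8): [0,2], [0,3], [1,3], [2,4], [2,5], [3,4], [4,5], [4,6]
  2-simplices (1): [2,4,5]

Hence C_0 ≅ Z^7, C_1 ≅ Z^8, C_2 ≅ Z^1.

The boundary map ∂_1: C_1 → C_0 sends each edge [p,q] (with p < q) to q − p. For instance
  ∂[0,2] = [2] − [0].
The resulting 7×8 matrix has rank 6, and its Smith normal form has invariant factors (1,1,1,1,1,1).

∂_2: C_2 → C_1 sends each 2-simplex [p,q,r] to [q,r] − [p,r] + [p,q]. For instance
  ∂[2,4,5] = [4,5] − [2,5] + [2,4].
The 8×1 boundary matrix has rank 1 and Smith normal form diag(1).

Computing H_k = (kernel of ∂_k) / (image of ∂_{k+1}):

  H_0: rank C_0 − rank ∂_1 = 7 − 6 = 1, and the invariant factors of ∂_1 are all 1, so H_0 = Z.
  H_1: rank ker ∂_1 − rank ∂_2 = (8 − 6) − 1 = 1, and the invariant factors of ∂_2 are all 1, so H_1 = Z.
  H_2: rank ker ∂_2 − rank ∂_3 = (1 − 1) − 0 = 0, and there is no ∂_3, so H_2 = 0.

As a check, the Euler characteristic is 7 − 8 + 1 = 0, which agrees with 1 − 1 + 0 = 0.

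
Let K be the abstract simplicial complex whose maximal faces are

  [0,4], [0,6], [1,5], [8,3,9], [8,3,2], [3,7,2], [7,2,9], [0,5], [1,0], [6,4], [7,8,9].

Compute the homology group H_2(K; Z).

We work with the vertex ordering 0 < 1 < 2 < 3 < 4 < 5 < 6 < 7 < 8 < 9. The simplices of K, each written with vertices in increasing order, are:

  0-simplices (10): [0], [1], [2], [3], [4], [5], [6], [7], [8], [9]
  1-simplices (16): [0,1], [0,4], [0,5], [0,6], [1,5], [2,3], [2,7], [2,8], [2,9], [3,7], [3,8], [3,9], [4,6], [7,8], [7,9], [8,9]
  2-simplices (5): [2,3,7], [2,3,8], [2,7,9], [3,8,9], [7,8,9]

so the chain groups are C_0 ≅ Z^10, C_1 ≅ Z^16, C_2 ≅ Z^5.

Boundary ∂_1: C_1 → C_0 maps an edge to its endpoints' difference, ∂[p,q] = q − p. For instance
  ∂[3,9] = [9] − [3].
The 10×16 boundary matrix has rank 8 and Smith normal form diag(1,1,1,1,1,1,1,1).

The boundary map ∂_2: C_2 → C_1 sends each 2-simplex [p,q,r] to [q,r] − [p,r] + [p,q]. For instance
  ∂[7,8,9] = [8,9] − [7,9] + [7,8],
  ∂[3,8,9] = [8,9] − [3,9] + [3,8].
As a 16×5 matrix over Z this has rank 5, with invariant factors (1,1,1,1,1).

Computing H_k = (kernel of ∂_k) / (image of ∂_{k+1}):

  H_2: rank ker ∂_2 − rank ∂_3 = (5 − 5) − 0 = 0, and there is no ∂_3, so H_2 = 0.

H_2 = 0.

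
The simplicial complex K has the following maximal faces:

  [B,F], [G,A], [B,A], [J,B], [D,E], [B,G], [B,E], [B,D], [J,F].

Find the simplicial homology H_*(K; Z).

Fix the vertex order A < B < D < E < F < G < J and write every simplex with vertices in increasing order. Then dim K = 1 and the simplices of K are:

  0-simplices (7): A, B, D, E, F, G, J
  1-simplices (9): AB, AG, BD, BE, BF, BG, BJ, DE, FJ

giving chain groups C_0 ≅ Z^7, C_1 ≅ Z^9.

The boundary map ∂_1: C_1 → C_0 is given by ∂[p,q] = [q] − [p].
As a 7×9 matrix over Z this has rank 6, with invariant factors (1,1,1,1,1,1).

Computing H_k = (kernel of ∂_k) / (image of ∂_{k+1}):

  H_0: rank C_0 − rank ∂_1 = 7 − 6 = 1, and the invariant factors of ∂_1 are all 1, so H_0 = Z.
  H_1: rank ker ∂_1 − rank ∂_2 = (9 − 6) − 0 = 3, and there is no ∂_2, so H_1 = Z^3.

H_0 ≅ Z,  H_1 ≅ Z^3.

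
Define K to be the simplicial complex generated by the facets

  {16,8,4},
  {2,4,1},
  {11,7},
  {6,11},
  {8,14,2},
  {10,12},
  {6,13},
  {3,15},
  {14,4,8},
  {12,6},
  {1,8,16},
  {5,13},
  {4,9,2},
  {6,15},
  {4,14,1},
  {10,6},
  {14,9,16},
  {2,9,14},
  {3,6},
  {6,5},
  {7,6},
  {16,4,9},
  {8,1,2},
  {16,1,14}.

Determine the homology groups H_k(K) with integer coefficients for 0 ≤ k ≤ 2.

Order the vertices as 1 < 2 < 3 < 4 < 5 < 6 < 7 < 8 < 9 < 10 < 11 < 12 < 13 < 14 < 15 < 16. Listing each simplex with vertices in this order, K has dimension 2 with simplices:

  0-simplices (16): [1], [2], [3], [4], [5], [6], [7], [8], [9], [10], [11], [12], [13], [14], [15], [16]
  1-simplices (30): (30 of them)
  2-simplices (12): [1,2,4], [1,2,8], [1,4,14], [1,8,16], [1,14,16], [2,4,9], [2,8,14], [2,9,14], [4,8,14], [4,8,16], [4,9,16], [9,14,16]

so the chain groups are C_0 ≅ Z^16, C_1 ≅ Z^30, C_2 ≅ Z^12.

Boundary ∂_1: C_1 → C_0 sends each edge [p,q] (with p < q) to q − p. For instance
  ∂[7,11] = [11] − [7].
The resulting 16×30 matrix has rank 14, and its Smith normal form has invariant factors (1,1,1,1,1,1,1,1,1,1,1,1,1,1).

Boundary ∂_2: C_2 → C_1 acts by ∂[p,q,r] = [q,r] − [p,r] + [p,q]. For instance
  ∂[1,2,8] = [2,8] − [1,8] + [1,2],
  ∂[2,8,14] = [8,14] − [2,14] + [2,8].
The 30×12 boundary matrix has rank 12 and Smith normal form diag(1,1,1,1,1,1,1,1,1,1,1,2).

Now H_k = ker ∂_k / im ∂_{k+1}, so:

  H_0: rank C_0 − rank ∂_1 = 16 − 14 = 2, and the invariant factors of ∂_1 are all 1, so H_0 = Z^2.
  H_1: rank ker ∂_1 − rank ∂_2 = (30 − 14) − 12 = 4, and ∂_2 has invariant factor 2 > 1, so H_1 = Z^4 ⊕ Z/2Z.
  H_2: rank ker ∂_2 − rank ∂_3 = (12 − 12) − 0 = 0, and there is no ∂_3, so H_2 = 0.

(K is a triangulation of the disjoint union of the real projective plane RP^2 and a wedge of 4 circles.)

H_0 = Z^2,  H_1 = Z^4 ⊕ Z/2Z,  H_2 = 0.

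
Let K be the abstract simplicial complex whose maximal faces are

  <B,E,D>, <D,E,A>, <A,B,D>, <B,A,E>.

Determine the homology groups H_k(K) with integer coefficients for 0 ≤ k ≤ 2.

H_0 ≅ Z,  H_1 = 0,  H_2 ≅ Z.

Order the vertices as A < B < D < E. Listing each simplex with vertices in this order, K has dimension 2 with simplices:

  0-simplices (4): A, B, D, E
  1-simplices (6): AB, AD, AE, BD, BE, DE
  2-simplices (4): ABD, ABE, ADE, BDE

giving chain groups C_0 ≅ Z^4, C_1 ≅ Z^6, C_2 ≅ Z^4.

∂_1: C_1 → C_0 maps an edge to its endpoints' difference, ∂[p,q] = q − p. For instance
  ∂DE = E − D.
This gives a 4×6 integer matrix of rank 3; reducing to Smith normal form yields diagonal entries (1,1,1).

Boundary ∂_2: C_2 → C_1 sends each 2-simplex [p,q,r] to [q,r] − [p,r] + [p,q]. For instance
  ∂ABD = BD − AD + AB,
  ∂ADE = DE − AE + AD.
The resulting 6×4 matrix has rank 3, and its Smith normal form has invariant factors (1,1,1).

From H_k ≅ ker(∂_k) / im(∂_{k+1}) we obtain:

  H_0: rank C_0 − rank ∂_1 = 4 − 3 = 1, and the invariant factors of ∂_1 are all 1, so H_0 = Z.
  H_1: rank ker ∂_1 − rank ∂_2 = (6 − 3) − 3 = 0, and the invariant factors of ∂_2 are all 1, so H_1 = 0.
  H_2: rank ker ∂_2 − rank ∂_3 = (4 − 3) − 0 = 1, and there is no ∂_3, so H_2 = Z.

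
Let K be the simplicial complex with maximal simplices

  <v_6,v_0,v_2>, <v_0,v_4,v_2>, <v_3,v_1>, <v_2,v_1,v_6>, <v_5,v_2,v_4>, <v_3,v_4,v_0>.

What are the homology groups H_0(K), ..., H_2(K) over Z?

Take the total order v_0 < v_1 < v_2 < v_3 < v_4 < v_5 < v_6 on the vertex set. Then K (dimension 2) consists of the simplices:

  0-simplices (7): [v_0], [v_1], [v_2], [v_3], [v_4], [v_5], [v_6]
  1-simplices (12): [v_0,v_2], [v_0,v_3], [v_0,v_4], [v_0,v_6], [v_1,v_2], [v_1,v_3], [v_1,v_6], [v_2,v_4], [v_2,v_5], [v_2,v_6], [v_3,v_4], [v_4,v_5]
  2-simplices (5): [v_0,v_2,v_4], [v_0,v_2,v_6], [v_0,v_3,v_4], [v_1,v_2,v_6], [v_2,v_4,v_5]

so the chain groups are C_0 ≅ Z^7, C_1 ≅ Z^12, C_2 ≅ Z^5.

∂_1: C_1 → C_0 is given by ∂[p,q] = [q] − [p]. For instance
  ∂[v_0,v_6] = [v_6] − [v_0].
As a 7×12 matrix over Z this has rank 6, with invariant factors (1,1,1,1,1,1).

The boundary map ∂_2: C_2 → C_1 sends each 2-simplex [p,q,r] to [q,r] − [p,r] + [p,q]. For instance
  ∂[v_0,v_3,v_4] = [v_3,v_4] − [v_0,v_4] + [v_0,v_3],
  ∂[v_2,v_4,v_5] = [v_4,v_5] − [v_2,v_5] + [v_2,v_4].
The resulting 12×5 matrix has rank 5, and its Smith normal form has invariant factors (1,1,1,1,1).

Now H_k = ker ∂_k / im ∂_{k+1}, so:

  H_0: rank C_0 − rank ∂_1 = 7 − 6 = 1, and the invariant factors of ∂_1 are all 1, so H_0 = Z.
  H_1: rank ker ∂_1 − rank ∂_2 = (12 − 6) − 5 = 1, and the invariant factors of ∂_2 are all 1, so H_1 = Z.
  H_2: rank ker ∂_2 − rank ∂_3 = (5 − 5) − 0 = 0, and there is no ∂_3, so H_2 = 0.

As a check, the Euler characteristic is 7 − 12 + 5 = 0, which agrees with 1 − 1 + 0 = 0.

H_0 ≅ Z,  H_1 ≅ Z,  H_2 = 0.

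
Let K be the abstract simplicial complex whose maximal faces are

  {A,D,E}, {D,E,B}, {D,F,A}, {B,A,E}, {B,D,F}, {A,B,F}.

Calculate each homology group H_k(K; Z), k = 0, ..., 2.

Fix the vertex order A < B < D < E < F and write every simplex with vertices in increasing order. Then dim K = 2 and the simplices of K are:

  0-simplices (5): A, B, D, E, F
  1-simplices (9): AB, AD, AE, AF, BD, BE, BF, DE, DF
  2-simplices (6): ABE, ABF, ADE, ADF, BDE, BDF

Hence C_0 ≅ Z^5, C_1 ≅ Z^9, C_2 ≅ Z^6.

∂_1: C_1 → C_0 sends each edge [p,q] (with p < q) to q − p. For instance
  ∂DF = F − D.
This gives a 5×9 integer matrix of rank 4; reducing to Smith normal form yields diagonal entries (1,1,1,1).

Boundary ∂_2: C_2 → C_1 sends each 2-simplex [p,q,r] to [q,r] − [p,r] + [p,q]. For instance
  ∂ABF = BF − AF + AB,
  ∂BDF = DF − BF + BD.
This gives a 9×6 integer matrix of rank 5; reducing to Smith normal form yields diagonal entries (1,1,1,1,1).

Reading off H_k = ker ∂_k / im ∂_{k+1}:

  H_0: rank C_0 − rank ∂_1 = 5 − 4 = 1, and the invariant factors of ∂_1 are all 1, so H_0 ≅ Z.
  H_1: rank ker ∂_1 − rank ∂_2 = (9 − 4) − 5 = 0, and the invariant factors of ∂_2 are all 1, so H_1 ≅ 0.
  H_2: rank ker ∂_2 − rank ∂_3 = (6 − 5) − 0 = 1, and there is no ∂_3, so H_2 ≅ Z.

H_0 = Z,  H_1 = 0,  H_2 = Z.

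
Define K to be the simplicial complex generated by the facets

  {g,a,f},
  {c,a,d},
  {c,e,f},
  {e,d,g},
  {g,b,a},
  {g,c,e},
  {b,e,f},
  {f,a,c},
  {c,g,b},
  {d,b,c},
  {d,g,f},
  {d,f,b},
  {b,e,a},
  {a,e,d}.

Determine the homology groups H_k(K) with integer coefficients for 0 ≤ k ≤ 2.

H_0 = Z,  H_1 = Z^2,  H_2 = Z.

We work with the vertex ordering a < b < c < d < e < f < g. The simplices of K, each written with vertices in increasing order, are:

  0-simplices (7): a, b, c, d, e, f, g
  1-simplices (21): ab, ac, ad, ae, af, ag, bc, bd, be, bf, bg, cd, ce, cf, cg, de, df, dg, ef, eg, fg
  2-simplices (14): abe, abg, acd, acf, ade, afg, bcd, bcg, bdf, bef, cef, ceg, deg, dfg

Hence C_0 ≅ Z^7, C_1 ≅ Z^21, C_2 ≅ Z^14.

The boundary map ∂_1: C_1 → C_0 sends each edge [p,q] (with p < q) to q − p. For instance
  ∂ad = d − a.
The resulting 7×21 matrix has rank 6, and its Smith normal form has invariant factors (1,1,1,1,1,1).

Boundary ∂_2: C_2 → C_1 acts by ∂[p,q,r] = [q,r] − [p,r] + [p,q]. For instance
  ∂acf = cf − af + ac,
  ∂bef = ef − bf + be.
The resulting 21×14 matrix has rank 13, and its Smith normal form has invariant factors (1,1,1,1,1,1,1,1,1,1,1,1,1).

Reading off H_k = ker ∂_k / im ∂_{k+1}:

  H_0: rank C_0 − rank ∂_1 = 7 − 6 = 1, and the invariant factors of ∂_1 are all 1, so H_0 ≅ Z.
  H_1: rank ker ∂_1 − rank ∂_2 = (21 − 6) − 13 = 2, and the invariant factors of ∂_2 are all 1, so H_1 ≅ Z^2.
  H_2: rank ker ∂_2 − rank ∂_3 = (14 − 13) − 0 = 1, and there is no ∂_3, so H_2 ≅ Z.

(K is a triangulation of the torus T^2.)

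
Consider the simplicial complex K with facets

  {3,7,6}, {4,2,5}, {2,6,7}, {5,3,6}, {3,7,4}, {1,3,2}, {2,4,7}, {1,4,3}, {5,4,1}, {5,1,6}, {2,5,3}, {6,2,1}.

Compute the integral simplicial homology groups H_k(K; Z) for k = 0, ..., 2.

H_0 ≅ Z,  H_1 ≅ Z/2Z,  H_2 = 0.

K has 7 vertices, 18 edges, 12 triangles.
rank ∂_0 = 0, rank ∂_1 = 6 ⇒ b_0 = 7 − 0 − 6 = 1; all invariant factors of ∂_1 are 1 so no torsion. So H_0 ≅ Z.
rank ∂_1 = 6, rank ∂_2 = 12 ⇒ b_1 = 18 − 6 − 12 = 0; ∂_2 has invariant factor(s) [2] giving torsion. So H_1 ≅ Z/2Z.
rank ∂_2 = 12, rank ∂_3 = 0 ⇒ b_2 = 12 − 12 − 0 = 0. So H_2 ≅ 0.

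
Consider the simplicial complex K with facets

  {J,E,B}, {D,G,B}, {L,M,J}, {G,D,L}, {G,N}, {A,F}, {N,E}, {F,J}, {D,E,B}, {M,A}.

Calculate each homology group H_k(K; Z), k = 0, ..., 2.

H_0 ≅ Z,  H_1 ≅ Z^3,  H_2 = 0.

We work with the vertex ordering A < B < D < E < F < G < J < L < M < N. The simplices of K, each written with vertices in increasing order, are:

  0-simplices (10): A, B, D, E, F, G, J, L, M, N
  1-simplices (17): AF, AM, BD, BE, BG, BJ, DE, DG, DL, EJ, EN, FJ, GL, GN, JL, JM, LM
  2-simplices (5): BDE, BDG, BEJ, DGL, JLM

giving chain groups C_0 ≅ Z^10, C_1 ≅ Z^17, C_2 ≅ Z^5.

∂_1: C_1 → C_0 is given by ∂[p,q] = [q] − [p]. For instance
  ∂EN = N − E.
As a 10×17 matrix over Z this has rank 9, with invariant factors (1,1,1,1,1,1,1,1,1).

The boundary map ∂_2: C_2 → C_1 acts by ∂[p,q,r] = [q,r] − [p,r] + [p,q]. For instance
  ∂JLM = LM − JM + JL,
  ∂BDG = DG − BG + BD.
The 17×5 boundary matrix has rank 5 and Smith normal form diag(1,1,1,1,1).

Now H_k = ker ∂_k / im ∂_{k+1}, so:

  H_0: rank C_0 − rank ∂_1 = 10 − 9 = 1, and the invariant factors of ∂_1 are all 1, so H_0 = Z.
  H_1: rank ker ∂_1 − rank ∂_2 = (17 − 9) − 5 = 3, and the invariant factors of ∂_2 are all 1, so H_1 = Z^3.
  H_2: rank ker ∂_2 − rank ∂_3 = (5 − 5) − 0 = 0, and there is no ∂_3, so H_2 = 0.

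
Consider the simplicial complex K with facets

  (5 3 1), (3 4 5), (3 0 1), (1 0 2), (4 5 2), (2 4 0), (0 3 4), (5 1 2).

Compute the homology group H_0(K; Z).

Fix the vertex order 0 < 1 < 2 < 3 < 4 < 5 and write every simplex with vertices in increasing order. Then dim K = 2 and the simplices of K are:

  0-simplices (6): [0], [1], [2], [3], [4], [5]
  1-simplices (12): [0,1], [0,2], [0,3], [0,4], [1,2], [1,3], [1,5], [2,4], [2,5], [3,4], [3,5], [4,5]
  2-simplices (8): [0,1,2], [0,1,3], [0,2,4], [0,3,4], [1,2,5], [1,3,5], [2,4,5], [3,4,5]

giving chain groups C_0 ≅ Z^6, C_1 ≅ Z^12, C_2 ≅ Z^8.

∂_1: C_1 → C_0 is given by ∂[p,q] = [q] − [p].
The 6×12 boundary matrix has rank 5 and Smith normal form diag(1,1,1,1,1).

Boundary ∂_2: C_2 → C_1 acts by ∂[p,q,r] = [q,r] − [p,r] + [p,q]. For instance
  ∂[1,2,5] = [2,5] − [1,5] + [1,2],
  ∂[1,3,5] = [3,5] − [1,5] + [1,3].
The 12×8 boundary matrix has rank 7 and Smith normal form diag(1,1,1,1,1,1,1).

Reading off H_k = ker ∂_k / im ∂_{k+1}:

  H_0: rank C_0 − rank ∂_1 = 6 − 5 = 1, and the invariant factors of ∂_1 are all 1, so H_0 = Z.

H_0 = Z.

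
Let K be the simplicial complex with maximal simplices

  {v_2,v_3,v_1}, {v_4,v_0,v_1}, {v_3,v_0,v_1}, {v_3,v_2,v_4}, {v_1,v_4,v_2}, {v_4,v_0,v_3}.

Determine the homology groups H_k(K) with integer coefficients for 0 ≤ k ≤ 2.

Order the vertices as v_0 < v_1 < v_2 < v_3 < v_4. Listing each simplex with vertices in this order, K has dimension 2 with simplices:

  0-simplices (5): [v_0], [v_1], [v_2], [v_3], [v_4]
  1-simplices (9): [v_0,v_1], [v_0,v_3], [v_0,v_4], [v_1,v_2], [v_1,v_3], [v_1,v_4], [v_2,v_3], [v_2,v_4], [v_3,v_4]
  2-simplices (6): [v_0,v_1,v_3], [v_0,v_1,v_4], [v_0,v_3,v_4], [v_1,v_2,v_3], [v_1,v_2,v_4], [v_2,v_3,v_4]

so the chain groups are C_0 ≅ Z^5, C_1 ≅ Z^9, C_2 ≅ Z^6.

Boundary ∂_1: C_1 → C_0 maps an edge to its endpoints' difference, ∂[p,q] = q − p.
This gives a 5×9 integer matrix of rank 4; reducing to Smith normal form yields diagonal entries (1,1,1,1).

Boundary ∂_2: C_2 → C_1 acts by ∂[p,q,r] = [q,r] − [p,r] + [p,q]. For instance
  ∂[v_2,v_3,v_4] = [v_3,v_4] − [v_2,v_4] + [v_2,v_3],
  ∂[v_0,v_1,v_3] = [v_1,v_3] − [v_0,v_3] + [v_0,v_1].
As a 9×6 matrix over Z this has rank 5, with invariant factors (1,1,1,1,1).

From H_k ≅ ker(∂_k) / im(∂_{k+1}) we obtain:

  H_0: rank C_0 − rank ∂_1 = 5 − 4 = 1, and the invariant factors of ∂_1 are all 1, so H_0 = Z.
  H_1: rank ker ∂_1 − rank ∂_2 = (9 − 4) − 5 = 0, and the invariant factors of ∂_2 are all 1, so H_1 = 0.
  H_2: rank ker ∂_2 − rank ∂_3 = (6 − 5) − 0 = 1, and there is no ∂_3, so H_2 = Z.

As a check, the Euler characteristic is 5 − 9 + 6 = 2, which agrees with 1 − 0 + 1 = 2.

H_0 = Z,  H_1 = 0,  H_2 = Z.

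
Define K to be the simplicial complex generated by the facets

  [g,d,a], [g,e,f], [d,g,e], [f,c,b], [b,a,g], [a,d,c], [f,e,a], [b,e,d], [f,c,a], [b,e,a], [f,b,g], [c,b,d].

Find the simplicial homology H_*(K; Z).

We work with the vertex ordering a < b < c < d < e < f < g. The simplices of K, each written with vertices in increasing order, are:

  0-simplices (7): a, b, c, d, e, f, g
  1-simplices (18): ab, ac, ad, ae, af, ag, bc, bd, be, bf, bg, cd, cf, de, dg, ef, eg, fg
  2-simplices (12): abe, abg, acd, acf, adg, aef, bcd, bcf, bde, bfg, deg, efg

so the chain groups are C_0 ≅ Z^7, C_1 ≅ Z^18, C_2 ≅ Z^12.

The boundary map ∂_1: C_1 → C_0 is given by ∂[p,q] = [q] − [p].
The 7×18 boundary matrix has rank 6 and Smith normal form diag(1,1,1,1,1,1).

The boundary map ∂_2: C_2 → C_1 sends each 2-simplex [p,q,r] to [q,r] − [p,r] + [p,q]. For instance
  ∂bde = de − be + bd,
  ∂adg = dg − ag + ad.
The 18×12 boundary matrix has rank 12 and Smith normal form diag(1,1,1,1,1,1,1,1,1,1,1,2).

From H_k ≅ ker(∂_k) / im(∂_{k+1}) we obtain:

  H_0: rank C_0 − rank ∂_1 = 7 − 6 = 1, and the invariant factors of ∂_1 are all 1, so H_0 = Z.
  H_1: rank ker ∂_1 − rank ∂_2 = (18 − 6) − 12 = 0, and ∂_2 has invariant factor 2 > 1, so H_1 = Z/2Z.
  H_2: rank ker ∂_2 − rank ∂_3 = (12 − 12) − 0 = 0, and there is no ∂_3, so H_2 = 0.

H_0 ≅ Z,  H_1 ≅ Z/2Z,  H_2 = 0.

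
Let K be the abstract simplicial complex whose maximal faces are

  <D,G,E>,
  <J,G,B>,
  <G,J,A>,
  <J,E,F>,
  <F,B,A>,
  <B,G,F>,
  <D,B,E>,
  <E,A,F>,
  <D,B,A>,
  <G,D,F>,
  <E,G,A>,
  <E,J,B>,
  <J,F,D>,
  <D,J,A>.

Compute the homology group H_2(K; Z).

H_2 = Z.

Fix the vertex order A < B < D < E < F < G < J and write every simplex with vertices in increasing order. Then dim K = 2 and the simplices of K are:

  0-simplices (7): A, B, D, E, F, G, J
  1-simplices (21): AB, AD, AE, AF, AG, AJ, BD, BE, BF, BG, BJ, DE, DF, DG, DJ, EF, EG, EJ, FG, FJ, GJ
  2-simplices (14): ABD, ABF, ADJ, AEF, AEG, AGJ, BDE, BEJ, BFG, BGJ, DEG, DFG, DFJ, EFJ

so the chain groups are C_0 ≅ Z^7, C_1 ≅ Z^21, C_2 ≅ Z^14.

∂_1: C_1 → C_0 sends each edge [p,q] (with p < q) to q − p. For instance
  ∂EF = F − E.
The resulting 7×21 matrix has rank 6, and its Smith normal form has invariant factors (1,1,1,1,1,1).

The boundary map ∂_2: C_2 → C_1 acts by ∂[p,q,r] = [q,r] − [p,r] + [p,q]. For instance
  ∂AEF = EF − AF + AE,
  ∂DFG = FG − DG + DF.
The resulting 21×14 matrix has rank 13, and its Smith normal form has invariant factors (1,1,1,1,1,1,1,1,1,1,1,1,1).

Computing H_k = (kernel of ∂_k) / (image of ∂_{k+1}):

  H_2: rank ker ∂_2 − rank ∂_3 = (14 − 13) − 0 = 1, and there is no ∂_3, so H_2 = Z.

(K is a triangulation of the torus T^2.)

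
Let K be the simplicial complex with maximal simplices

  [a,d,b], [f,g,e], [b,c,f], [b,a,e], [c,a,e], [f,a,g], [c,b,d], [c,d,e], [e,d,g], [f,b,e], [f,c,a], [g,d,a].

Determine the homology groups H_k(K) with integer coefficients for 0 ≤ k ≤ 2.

H_0 = Z,  H_1 = Z_2,  H_2 = 0.

We work with the vertex ordering a < b < c < d < e < f < g. The simplices of K, each written with vertices in increasing order, are:

  0-simplices (7): a, b, c, d, e, f, g
  1-simplices (18): ab, ac, ad, ae, af, ag, bc, bd, be, bf, cd, ce, cf, de, dg, ef, eg, fg
  2-simplices (12): abd, abe, ace, acf, adg, afg, bcd, bcf, bef, cde, deg, efg

giving chain groups C_0 ≅ Z^7, C_1 ≅ Z^18, C_2 ≅ Z^12.

The boundary map ∂_1: C_1 → C_0 sends each edge [p,q] (with p < q) to q − p.
As a 7×18 matrix over Z this has rank 6, with invariant factors (1,1,1,1,1,1).

The boundary map ∂_2: C_2 → C_1 maps a triangle to the signed sum of its edges. For instance
  ∂adg = dg − ag + ad,
  ∂afg = fg − ag + af.
The resulting 18×12 matrix has rank 12, and its Smith normal form has invariant factors (1,1,1,1,1,1,1,1,1,1,1,2).

From H_k ≅ ker(∂_k) / im(∂_{k+1}) we obtain:

  H_0: rank C_0 − rank ∂_1 = 7 − 6 = 1, and the invariant factors of ∂_1 are all 1, so H_0 ≅ Z.
  H_1: rank ker ∂_1 − rank ∂_2 = (18 − 6) − 12 = 0, and ∂_2 has invariant factor 2 > 1, so H_1 ≅ Z_2.
  H_2: rank ker ∂_2 − rank ∂_3 = (12 − 12) − 0 = 0, and there is no ∂_3, so H_2 ≅ 0.

As a check, the Euler characteristic is 7 − 18 + 12 = 1, which agrees with 1 − 0 + 0 = 1.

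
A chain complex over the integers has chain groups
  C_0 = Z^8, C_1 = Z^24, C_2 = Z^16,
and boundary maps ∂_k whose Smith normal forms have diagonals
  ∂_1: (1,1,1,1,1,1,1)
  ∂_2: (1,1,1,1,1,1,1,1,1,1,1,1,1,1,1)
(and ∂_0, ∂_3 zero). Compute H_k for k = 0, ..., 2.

H_0: b_0 = 8 − 0 − 7 = 1; torsion from ∂_1 factors > 1: none. So H_0 ≅ Z.
H_1: b_1 = 24 − 7 − 15 = 2; torsion from ∂_2 factors > 1: none. So H_1 ≅ Z^2.
H_2: b_2 = 16 − 15 − 0 = 1; torsion from ∂_3 factors > 1: none. So H_2 ≅ Z.

H_0 ≅ Z,  H_1 ≅ Z^2,  H_2 ≅ Z.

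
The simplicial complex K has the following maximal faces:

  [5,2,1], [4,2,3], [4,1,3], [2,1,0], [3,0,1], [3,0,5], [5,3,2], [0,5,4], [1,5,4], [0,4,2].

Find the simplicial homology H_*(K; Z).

Fix the vertex order 0 < 1 < 2 < 3 < 4 < 5 and write every simplex with vertices in increasing order. Then dim K = 2 and the simplices of K are:

  0-simplices (6): [0], [1], [2], [3], [4], [5]
  1-simplices (15): [0,1], [0,2], [0,3], [0,4], [0,5], [1,2], [1,3], [1,4], [1,5], [2,3], [2,4], [2,5], [3,4], [3,5], [4,5]
  2-simplices (10): [0,1,2], [0,1,3], [0,2,4], [0,3,5], [0,4,5], [1,2,5], [1,3,4], [1,4,5], [2,3,4], [2,3,5]

so the chain groups are C_0 ≅ Z^6, C_1 ≅ Z^15, C_2 ≅ Z^10.

∂_1: C_1 → C_0 is given by ∂[p,q] = [q] − [p]. For instance
  ∂[2,5] = [5] − [2].
The resulting 6×15 matrix has rank 5, and its Smith normal form has invariant factors (1,1,1,1,1).

The boundary map ∂_2: C_2 → C_1 acts by ∂[p,q,r] = [q,r] − [p,r] + [p,q]. For instance
  ∂[1,3,4] = [3,4] − [1,4] + [1,3],
  ∂[0,1,2] = [1,2] − [0,2] + [0,1].
This gives a 15×10 integer matrix of rank 10; reducing to Smith normal form yields diagonal entries (1,1,1,1,1,1,1,1,1,2).

Now H_k = ker ∂_k / im ∂_{k+1}, so:

  H_0: rank C_0 − rank ∂_1 = 6 − 5 = 1, and the invariant factors of ∂_1 are all 1, so H_0 ≅ Z.
  H_1: rank ker ∂_1 − rank ∂_2 = (15 − 5) − 10 = 0, and ∂_2 has invariant factor 2 > 1, so H_1 ≅ Z/2.
  H_2: rank ker ∂_2 − rank ∂_3 = (10 − 10) − 0 = 0, and there is no ∂_3, so H_2 ≅ 0.

(K is a triangulation of the real projective plane RP^2.)

H_0 = Z,  H_1 = Z/2,  H_2 = 0.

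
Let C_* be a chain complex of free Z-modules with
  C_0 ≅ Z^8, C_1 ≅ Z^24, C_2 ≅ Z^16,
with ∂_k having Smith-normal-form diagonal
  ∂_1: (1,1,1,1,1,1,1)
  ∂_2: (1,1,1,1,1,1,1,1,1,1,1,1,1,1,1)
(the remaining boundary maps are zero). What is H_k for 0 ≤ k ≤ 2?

H_0 = Z,  H_1 = Z^2,  H_2 = Z.

H_0: b_0 = 8 − 0 − 7 = 1; torsion from ∂_1 factors > 1: none. So H_0 = Z.
H_1: b_1 = 24 − 7 − 15 = 2; torsion from ∂_2 factors > 1: none. So H_1 = Z^2.
H_2: b_2 = 16 − 15 − 0 = 1; torsion from ∂_3 factors > 1: none. So H_2 = Z.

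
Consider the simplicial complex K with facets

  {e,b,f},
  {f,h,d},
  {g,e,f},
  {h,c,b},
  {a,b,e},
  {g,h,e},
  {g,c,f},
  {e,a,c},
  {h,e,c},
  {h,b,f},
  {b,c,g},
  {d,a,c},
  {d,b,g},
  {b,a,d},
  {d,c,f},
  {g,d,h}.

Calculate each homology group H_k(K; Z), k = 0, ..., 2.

We work with the vertex ordering a < b < c < d < e < f < g < h. The simplices of K, each written with vertices in increasing order, are:

  0-simplices (8): a, b, c, d, e, f, g, h
  1-simplices (24): ab, ac, ad, ae, bc, bd, be, bf, bg, bh, cd, ce, cf, cg, ch, df, dg, dh, ef, eg, eh, fg, fh, gh
  2-simplices (16): abd, abe, acd, ace, bcg, bch, bdg, bef, bfh, cdf, ceh, cfg, dfh, dgh, efg, egh

giving chain groups C_0 ≅ Z^8, C_1 ≅ Z^24, C_2 ≅ Z^16.

∂_1: C_1 → C_0 sends each edge [p,q] (with p < q) to q − p. For instance
  ∂bg = g − b.
The 8×24 boundary matrix has rank 7 and Smith normal form diag(1,1,1,1,1,1,1).

Boundary ∂_2: C_2 → C_1 sends each 2-simplex [p,q,r] to [q,r] − [p,r] + [p,q]. For instance
  ∂bcg = cg − bg + bc,
  ∂dgh = gh − dh + dg.
As a 24×16 matrix over Z this has rank 15, with invariant factors (1,1,1,1,1,1,1,1,1,1,1,1,1,1,1).

Now H_k = ker ∂_k / im ∂_{k+1}, so:

  H_0: rank C_0 − rank ∂_1 = 8 − 7 = 1, and the invariant factors of ∂_1 are all 1, so H_0 ≅ Z.
  H_1: rank ker ∂_1 − rank ∂_2 = (24 − 7) − 15 = 2, and the invariant factors of ∂_2 are all 1, so H_1 ≅ Z^2.
  H_2: rank ker ∂_2 − rank ∂_3 = (16 − 15) − 0 = 1, and there is no ∂_3, so H_2 ≅ Z.

As a check, the Euler characteristic is 8 − 24 + 16 = 0, which agrees with 1 − 2 + 1 = 0.
(K is a triangulation of the torus T^2.)

H_0 = Z,  H_1 = Z^2,  H_2 = Z.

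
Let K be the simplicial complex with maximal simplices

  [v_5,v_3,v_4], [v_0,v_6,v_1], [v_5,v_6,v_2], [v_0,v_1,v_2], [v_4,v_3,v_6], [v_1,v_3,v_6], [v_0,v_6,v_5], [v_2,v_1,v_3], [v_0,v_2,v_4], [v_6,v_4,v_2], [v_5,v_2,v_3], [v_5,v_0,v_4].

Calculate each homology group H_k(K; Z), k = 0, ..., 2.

Fix the vertex order v_0 < v_1 < v_2 < v_3 < v_4 < v_5 < v_6 and write every simplex with vertices in increasing order. Then dim K = 2 and the simplices of K are:

  0-simplices (7): [v_0], [v_1], [v_2], [v_3], [v_4], [v_5], [v_6]
  1-simplices (18): (18 of them)
  2-simplices (12): (12 of them)

so the chain groups are C_0 ≅ Z^7, C_1 ≅ Z^18, C_2 ≅ Z^12.

The boundary map ∂_1: C_1 → C_0 maps an edge to its endpoints' difference, ∂[p,q] = q − p. For instance
  ∂[v_0,v_1] = [v_1] − [v_0].
The 7×18 boundary matrix has rank 6 and Smith normal form diag(1,1,1,1,1,1).

∂_2: C_2 → C_1 sends each 2-simplex [p,q,r] to [q,r] − [p,r] + [p,q]. For instance
  ∂[v_3,v_4,v_6] = [v_4,v_6] − [v_3,v_6] + [v_3,v_4],
  ∂[v_0,v_2,v_4] = [v_2,v_4] − [v_0,v_4] + [v_0,v_2].
As a 18×12 matrix over Z this has rank 12, with invariant factors (1,1,1,1,1,1,1,1,1,1,1,2).

Reading off H_k = ker ∂_k / im ∂_{k+1}:

  H_0: rank C_0 − rank ∂_1 = 7 − 6 = 1, and the invariant factors of ∂_1 are all 1, so H_0 = Z.
  H_1: rank ker ∂_1 − rank ∂_2 = (18 − 6) − 12 = 0, and ∂_2 has invariant factor 2 > 1, so H_1 = Z/2.
  H_2: rank ker ∂_2 − rank ∂_3 = (12 − 12) − 0 = 0, and there is no ∂_3, so H_2 = 0.

H_0 = Z,  H_1 = Z/2,  H_2 = 0.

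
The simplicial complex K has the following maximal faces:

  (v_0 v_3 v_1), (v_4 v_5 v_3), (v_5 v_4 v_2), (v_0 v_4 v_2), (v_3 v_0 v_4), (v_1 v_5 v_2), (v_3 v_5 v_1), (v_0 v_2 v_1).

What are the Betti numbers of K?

Take the total order v_0 < v_1 < v_2 < v_3 < v_4 < v_5 on the vertex set. Then K (dimension 2) consists of the simplices:

  0-simplices (6): [v_0], [v_1], [v_2], [v_3], [v_4], [v_5]
  1-simplices (12): [v_0,v_1], [v_0,v_2], [v_0,v_3], [v_0,v_4], [v_1,v_2], [v_1,v_3], [v_1,v_5], [v_2,v_4], [v_2,v_5], [v_3,v_4], [v_3,v_5], [v_4,v_5]
  2-simplices (8): [v_0,v_1,v_2], [v_0,v_1,v_3], [v_0,v_2,v_4], [v_0,v_3,v_4], [v_1,v_2,v_5], [v_1,v_3,v_5], [v_2,v_4,v_5], [v_3,v_4,v_5]

giving chain groups C_0 ≅ Z^6, C_1 ≅ Z^12, C_2 ≅ Z^8.

Boundary ∂_1: C_1 → C_0 is given by ∂[p,q] = [q] − [p]. For instance
  ∂[v_0,v_1] = [v_1] − [v_0].
The 6×12 boundary matrix has rank 5 and Smith normal form diag(1,1,1,1,1).

Boundary ∂_2: C_2 → C_1 sends each 2-simplex [p,q,r] to [q,r] − [p,r] + [p,q]. For instance
  ∂[v_2,v_4,v_5] = [v_4,v_5] − [v_2,v_5] + [v_2,v_4],
  ∂[v_3,v_4,v_5] = [v_4,v_5] − [v_3,v_5] + [v_3,v_4].
The 12×8 boundary matrix has rank 7 and Smith normal form diag(1,1,1,1,1,1,1).

From H_k ≅ ker(∂_k) / im(∂_{k+1}) we obtain:

  H_0: rank C_0 − rank ∂_1 = 6 − 5 = 1, and the invariant factors of ∂_1 are all 1, so H_0 ≅ Z.
  H_1: rank ker ∂_1 − rank ∂_2 = (12 − 5) − 7 = 0, and the invariant factors of ∂_2 are all 1, so H_1 ≅ 0.
  H_2: rank ker ∂_2 − rank ∂_3 = (8 − 7) − 0 = 1, and there is no ∂_3, so H_2 ≅ Z.

Hence the Betti numbers are b_0 = 1, b_1 = 0, b_2 = 1.

b_0 = 1, b_1 = 0, b_2 = 1.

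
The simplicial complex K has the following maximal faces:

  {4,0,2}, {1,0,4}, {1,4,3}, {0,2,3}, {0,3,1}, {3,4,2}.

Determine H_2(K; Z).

Fix the vertex order 0 < 1 < 2 < 3 < 4 and write every simplex with vertices in increasing order. Then dim K = 2 and the simplices of K are:

  0-simplices (5): [0], [1], [2], [3], [4]
  1-simplices (9): [0,1], [0,2], [0,3], [0,4], [1,3], [1,4], [2,3], [2,4], [3,4]
  2-simplices (6): [0,1,3], [0,1,4], [0,2,3], [0,2,4], [1,3,4], [2,3,4]

Hence C_0 ≅ Z^5, C_1 ≅ Z^9, C_2 ≅ Z^6.

Boundary ∂_1: C_1 → C_0 maps an edge to its endpoints' difference, ∂[p,q] = q − p. For instance
  ∂[2,4] = [4] − [2].
As a 5×9 matrix over Z this has rank 4, with invariant factors (1,1,1,1).

Boundary ∂_2: C_2 → C_1 acts by ∂[p,q,r] = [q,r] − [p,r] + [p,q]. For instance
  ∂[2,3,4] = [3,4] − [2,4] + [2,3],
  ∂[0,2,4] = [2,4] − [0,4] + [0,2].
The resulting 9×6 matrix has rank 5, and its Smith normal form has invariant factors (1,1,1,1,1).

Now H_k = ker ∂_k / im ∂_{k+1}, so:

  H_2: rank ker ∂_2 − rank ∂_3 = (6 − 5) − 0 = 1, and there is no ∂_3, so H_2 ≅ Z.

(K is a triangulation of the 2-sphere S^2.)

H_2 = Z.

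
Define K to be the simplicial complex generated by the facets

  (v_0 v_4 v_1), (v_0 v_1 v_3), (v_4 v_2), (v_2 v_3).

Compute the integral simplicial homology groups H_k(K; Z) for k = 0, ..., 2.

We work with the vertex ordering v_0 < v_1 < v_2 < v_3 < v_4. The simplices of K, each written with vertices in increasing order, are:

  0-simplices (5): [v_0], [v_1], [v_2], [v_3], [v_4]
  1-simplices (7): [v_0,v_1], [v_0,v_3], [v_0,v_4], [v_1,v_3], [v_1,v_4], [v_2,v_3], [v_2,v_4]
  2-simplices (2): [v_0,v_1,v_3], [v_0,v_1,v_4]

giving chain groups C_0 ≅ Z^5, C_1 ≅ Z^7, C_2 ≅ Z^2.

The boundary map ∂_1: C_1 → C_0 is given by ∂[p,q] = [q] − [p]. For instance
  ∂[v_0,v_4] = [v_4] − [v_0].
This gives a 5×7 integer matrix of rank 4; reducing to Smith normal form yields diagonal entries (1,1,1,1).

Boundary ∂_2: C_2 → C_1 maps a triangle to the signed sum of its edges. For instance
  ∂[v_0,v_1,v_3] = [v_1,v_3] − [v_0,v_3] + [v_0,v_1],
  ∂[v_0,v_1,v_4] = [v_1,v_4] − [v_0,v_4] + [v_0,v_1].
This gives a 7×2 integer matrix of rank 2; reducing to Smith normal form yields diagonal entries (1,1).

Now H_k = ker ∂_k / im ∂_{k+1}, so:

  H_0: rank C_0 − rank ∂_1 = 5 − 4 = 1, and the invariant factors of ∂_1 are all 1, so H_0 = Z.
  H_1: rank ker ∂_1 − rank ∂_2 = (7 − 4) − 2 = 1, and the invariant factors of ∂_2 are all 1, so H_1 = Z.
  H_2: rank ker ∂_2 − rank ∂_3 = (2 − 2) − 0 = 0, and there is no ∂_3, so H_2 = 0.

H_0 ≅ Z,  H_1 ≅ Z,  H_2 = 0.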